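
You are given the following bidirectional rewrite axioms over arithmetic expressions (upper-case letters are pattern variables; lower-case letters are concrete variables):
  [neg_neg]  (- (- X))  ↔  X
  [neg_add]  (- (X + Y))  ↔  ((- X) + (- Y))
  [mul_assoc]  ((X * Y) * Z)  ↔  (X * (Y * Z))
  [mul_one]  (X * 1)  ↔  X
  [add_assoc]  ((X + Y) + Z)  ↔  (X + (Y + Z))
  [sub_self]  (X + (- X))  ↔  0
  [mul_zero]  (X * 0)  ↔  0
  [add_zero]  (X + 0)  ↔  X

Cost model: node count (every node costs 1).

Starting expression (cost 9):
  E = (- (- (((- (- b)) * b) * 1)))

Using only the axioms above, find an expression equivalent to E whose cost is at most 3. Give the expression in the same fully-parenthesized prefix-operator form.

(b * b)   [cost 3]

1. [neg_neg →] (- (- b))  →  b;  E = (- (- ((b * b) * 1)))
2. [neg_neg →] (- (- ((b * b) * 1)))  →  ((b * b) * 1)
3. [mul_one →] ((b * b) * 1)  →  (b * b);  cost 3 ≤ 3, done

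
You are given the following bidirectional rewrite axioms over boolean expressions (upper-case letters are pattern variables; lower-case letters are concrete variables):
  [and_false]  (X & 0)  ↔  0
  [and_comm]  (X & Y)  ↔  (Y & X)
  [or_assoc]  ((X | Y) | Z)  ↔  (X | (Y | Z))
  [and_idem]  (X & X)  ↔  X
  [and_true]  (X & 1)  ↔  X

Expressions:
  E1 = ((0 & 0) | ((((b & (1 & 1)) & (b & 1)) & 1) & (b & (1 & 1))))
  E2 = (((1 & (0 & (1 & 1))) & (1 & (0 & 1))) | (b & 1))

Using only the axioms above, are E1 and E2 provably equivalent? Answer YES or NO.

(1) (1 & 1)  =[and_idem →]=  1    ⊢ ((0 & 0) | ((((b & 1) & (b & 1)) & 1) & (b & (1 & 1))))
(2) ((b & 1) & (b & 1))  =[and_idem →]=  (b & 1)    ⊢ ((0 & 0) | (((b & 1) & 1) & (b & (1 & 1))))
(3) (1 & 1)  =[and_true →]=  1    ⊢ ((0 & 0) | (((b & 1) & 1) & (b & 1)))
(4) ((b & 1) & 1)  =[and_true →]=  (b & 1)    ⊢ ((0 & 0) | ((b & 1) & (b & 1)))
(5) ((b & 1) & (b & 1))  =[and_idem →]=  (b & 1)    ⊢ ((0 & 0) | (b & 1))
(6) (0 & 0)  =[and_false →]=  0    ⊢ (0 | (b & 1))
(7) (b & 1)  =[and_true →]=  b    ⊢ (0 | b)
(8) 0  =[and_false ←]=  (1 & 0)    ⊢ ((1 & 0) | b)
(9) 0  =[and_true ←]=  (0 & 1)    ⊢ ((1 & (0 & 1)) | b)
(10) (1 & (0 & 1))  =[and_idem ←]=  ((1 & (0 & 1)) & (1 & (0 & 1)))    ⊢ (((1 & (0 & 1)) & (1 & (0 & 1))) | b)
(11) b  =[and_true ←]=  (b & 1)    ⊢ (((1 & (0 & 1)) & (1 & (0 & 1))) | (b & 1))
(12) 1  =[and_idem ←]=  (1 & 1)    ⊢ E2

YES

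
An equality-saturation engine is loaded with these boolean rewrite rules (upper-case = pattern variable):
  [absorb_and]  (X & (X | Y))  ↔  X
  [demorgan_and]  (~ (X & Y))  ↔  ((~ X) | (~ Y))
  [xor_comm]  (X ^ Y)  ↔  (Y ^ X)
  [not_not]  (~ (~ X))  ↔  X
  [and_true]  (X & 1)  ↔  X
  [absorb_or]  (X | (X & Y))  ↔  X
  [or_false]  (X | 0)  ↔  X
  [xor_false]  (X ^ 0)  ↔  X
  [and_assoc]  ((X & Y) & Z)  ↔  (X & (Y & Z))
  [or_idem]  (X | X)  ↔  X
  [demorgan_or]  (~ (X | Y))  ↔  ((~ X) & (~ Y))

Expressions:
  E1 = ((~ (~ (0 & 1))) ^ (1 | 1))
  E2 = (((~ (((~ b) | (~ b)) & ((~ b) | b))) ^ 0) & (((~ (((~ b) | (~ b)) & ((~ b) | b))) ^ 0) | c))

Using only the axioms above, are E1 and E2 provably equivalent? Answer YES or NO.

The axioms are sound identities: if E1 ↔* E2 then E1 and E2 evaluate identically under any assignment.
Under b=0, c=0: E1 evaluates to 1, E2 to 0. Distinct ⇒ no rewrite sequence connects them.

NO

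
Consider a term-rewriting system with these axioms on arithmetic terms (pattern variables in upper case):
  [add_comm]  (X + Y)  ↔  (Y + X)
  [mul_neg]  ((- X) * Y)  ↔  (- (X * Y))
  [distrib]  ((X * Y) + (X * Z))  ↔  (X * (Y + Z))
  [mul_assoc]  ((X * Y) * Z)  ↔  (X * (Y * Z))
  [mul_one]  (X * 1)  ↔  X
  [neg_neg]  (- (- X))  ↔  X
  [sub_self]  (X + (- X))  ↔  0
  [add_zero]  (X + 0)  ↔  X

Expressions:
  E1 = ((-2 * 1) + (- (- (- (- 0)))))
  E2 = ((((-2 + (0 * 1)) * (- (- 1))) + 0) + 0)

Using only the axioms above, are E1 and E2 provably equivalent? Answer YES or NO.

(1) (-2 * 1)  =[mul_one →]=  -2    ⊢ (-2 + (- (- (- (- 0)))))
(2) (- (- (- 0)))  =[neg_neg →]=  (- 0)    ⊢ (-2 + (- (- 0)))
(3) (- (- 0))  =[neg_neg →]=  0    ⊢ (-2 + 0)
(4) -2  =[add_zero ←]=  (-2 + 0)    ⊢ ((-2 + 0) + 0)
(5) (-2 + 0)  =[mul_one ←]=  ((-2 + 0) * 1)    ⊢ (((-2 + 0) * 1) + 0)
(6) 1  =[neg_neg ←]=  (- (- 1))    ⊢ (((-2 + 0) * (- (- 1))) + 0)
(7) 0  =[mul_one ←]=  (0 * 1)    ⊢ (((-2 + (0 * 1)) * (- (- 1))) + 0)
(8) ((-2 + (0 * 1)) * (- (- 1)))  =[add_zero ←]=  (((-2 + (0 * 1)) * (- (- 1))) + 0)    ⊢ E2

YES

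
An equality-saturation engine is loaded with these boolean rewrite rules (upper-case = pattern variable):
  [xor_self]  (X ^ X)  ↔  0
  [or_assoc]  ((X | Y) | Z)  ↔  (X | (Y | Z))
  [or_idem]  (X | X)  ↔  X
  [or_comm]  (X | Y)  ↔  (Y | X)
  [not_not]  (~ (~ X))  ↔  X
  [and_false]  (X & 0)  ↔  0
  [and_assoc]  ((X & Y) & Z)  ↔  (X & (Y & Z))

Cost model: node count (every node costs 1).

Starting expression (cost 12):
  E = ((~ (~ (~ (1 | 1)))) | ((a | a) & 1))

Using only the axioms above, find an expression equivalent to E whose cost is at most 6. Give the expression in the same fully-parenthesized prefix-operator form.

((~ 1) | (a & 1))   [cost 6]

step 1: or_idem (→) rewrites (a | a) into a, now ((~ (~ (~ (1 | 1)))) | (a & 1))
step 2: or_idem (→) rewrites (1 | 1) into 1, now ((~ (~ (~ 1))) | (a & 1))
step 3: not_not (→) rewrites (~ (~ 1)) into 1, reaching cost 6 (bound 6)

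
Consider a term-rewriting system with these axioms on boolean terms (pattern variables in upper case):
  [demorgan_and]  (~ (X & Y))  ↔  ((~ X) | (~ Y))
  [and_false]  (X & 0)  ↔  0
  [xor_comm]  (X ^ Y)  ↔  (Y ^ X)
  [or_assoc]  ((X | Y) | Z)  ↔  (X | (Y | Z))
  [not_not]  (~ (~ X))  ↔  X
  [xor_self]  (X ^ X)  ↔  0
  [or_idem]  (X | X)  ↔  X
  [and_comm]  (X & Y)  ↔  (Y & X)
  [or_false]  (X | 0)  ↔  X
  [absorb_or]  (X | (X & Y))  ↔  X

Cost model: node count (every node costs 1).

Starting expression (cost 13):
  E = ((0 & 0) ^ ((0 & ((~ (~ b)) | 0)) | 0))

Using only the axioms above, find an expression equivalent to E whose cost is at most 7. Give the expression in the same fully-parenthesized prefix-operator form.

step 1: or_false (→) rewrites ((~ (~ b)) | 0) into (~ (~ b)), now ((0 & 0) ^ ((0 & (~ (~ b))) | 0))
step 2: or_false (→) rewrites ((0 & (~ (~ b))) | 0) into (0 & (~ (~ b))), now ((0 & 0) ^ (0 & (~ (~ b))))
step 3: not_not (→) rewrites (~ (~ b)) into b, reaching cost 7 (bound 7)

((0 & 0) ^ (0 & b))   [cost 7]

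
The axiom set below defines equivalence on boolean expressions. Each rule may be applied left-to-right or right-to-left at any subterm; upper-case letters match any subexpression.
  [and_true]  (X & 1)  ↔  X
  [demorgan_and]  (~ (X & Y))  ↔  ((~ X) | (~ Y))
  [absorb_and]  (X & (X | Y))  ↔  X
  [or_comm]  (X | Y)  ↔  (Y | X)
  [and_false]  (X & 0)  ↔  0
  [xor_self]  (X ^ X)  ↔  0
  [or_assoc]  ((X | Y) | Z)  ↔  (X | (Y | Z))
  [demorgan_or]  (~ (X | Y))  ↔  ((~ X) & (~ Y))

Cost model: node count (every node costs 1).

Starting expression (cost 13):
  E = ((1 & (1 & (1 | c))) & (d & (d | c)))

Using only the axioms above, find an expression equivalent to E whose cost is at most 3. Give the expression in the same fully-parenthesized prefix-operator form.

(1 & d)   [cost 3]

(1) (1 & (1 | c))  =[absorb_and →]=  1    ⊢ ((1 & 1) & (d & (d | c)))
(2) (1 & 1)  =[and_true →]=  1    ⊢ (1 & (d & (d | c)))
(3) (d & (d | c))  =[absorb_and →]=  d    ⊢ cost 3, within 3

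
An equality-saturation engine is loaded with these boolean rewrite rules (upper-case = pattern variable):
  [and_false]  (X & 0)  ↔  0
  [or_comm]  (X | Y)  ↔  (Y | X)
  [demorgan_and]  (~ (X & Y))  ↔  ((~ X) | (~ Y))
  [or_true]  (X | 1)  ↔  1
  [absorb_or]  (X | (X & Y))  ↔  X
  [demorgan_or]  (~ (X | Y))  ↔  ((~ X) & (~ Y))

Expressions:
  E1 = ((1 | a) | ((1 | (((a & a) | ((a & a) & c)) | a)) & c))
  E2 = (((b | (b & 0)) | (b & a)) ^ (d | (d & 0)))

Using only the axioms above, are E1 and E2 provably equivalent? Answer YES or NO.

NO

The axioms are sound identities: if E1 ↔* E2 then E1 and E2 evaluate identically under any assignment.
Under a=0, b=0, c=0, d=0: E1 evaluates to 1, E2 to 0. Distinct ⇒ no rewrite sequence connects them.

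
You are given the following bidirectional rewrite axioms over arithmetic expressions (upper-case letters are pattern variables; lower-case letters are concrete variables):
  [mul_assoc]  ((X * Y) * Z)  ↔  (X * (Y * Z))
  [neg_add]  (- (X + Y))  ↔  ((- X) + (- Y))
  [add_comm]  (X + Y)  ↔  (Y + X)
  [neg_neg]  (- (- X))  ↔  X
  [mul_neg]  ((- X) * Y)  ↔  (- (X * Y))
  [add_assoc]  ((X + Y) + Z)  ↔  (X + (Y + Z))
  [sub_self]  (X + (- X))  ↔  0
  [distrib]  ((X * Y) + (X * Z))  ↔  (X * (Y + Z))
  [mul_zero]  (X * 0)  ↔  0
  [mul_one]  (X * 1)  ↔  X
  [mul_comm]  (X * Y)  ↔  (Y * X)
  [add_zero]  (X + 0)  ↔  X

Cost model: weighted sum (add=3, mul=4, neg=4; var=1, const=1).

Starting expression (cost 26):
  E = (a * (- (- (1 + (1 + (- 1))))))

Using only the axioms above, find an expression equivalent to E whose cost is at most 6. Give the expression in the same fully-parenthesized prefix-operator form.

(a * 1)   [cost 6]

(1) (1 + (- 1))  =[sub_self →]=  0    ⊢ (a * (- (- (1 + 0))))
(2) (1 + 0)  =[add_zero →]=  1    ⊢ (a * (- (- 1)))
(3) (- (- 1))  =[neg_neg →]=  1    ⊢ cost 6, within 6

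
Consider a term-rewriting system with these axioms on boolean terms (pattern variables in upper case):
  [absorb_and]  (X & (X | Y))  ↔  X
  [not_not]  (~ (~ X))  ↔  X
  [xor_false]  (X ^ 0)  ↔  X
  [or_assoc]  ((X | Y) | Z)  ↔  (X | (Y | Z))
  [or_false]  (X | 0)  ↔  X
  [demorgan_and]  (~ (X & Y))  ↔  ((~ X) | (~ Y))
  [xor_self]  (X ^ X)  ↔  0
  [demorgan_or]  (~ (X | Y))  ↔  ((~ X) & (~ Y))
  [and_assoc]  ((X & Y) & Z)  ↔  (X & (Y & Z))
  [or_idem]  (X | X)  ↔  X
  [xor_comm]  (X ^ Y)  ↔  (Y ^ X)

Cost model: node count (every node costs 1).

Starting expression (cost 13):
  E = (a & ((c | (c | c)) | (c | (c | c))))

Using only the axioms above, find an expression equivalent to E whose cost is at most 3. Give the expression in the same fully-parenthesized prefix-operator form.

(1) ((c | (c | c)) | (c | (c | c)))  =[or_idem →]=  (c | (c | c))    ⊢ (a & (c | (c | c)))
(2) (c | c)  =[or_idem →]=  c    ⊢ (a & (c | c))
(3) (c | c)  =[or_idem →]=  c    ⊢ cost 3, within 3

(a & c)   [cost 3]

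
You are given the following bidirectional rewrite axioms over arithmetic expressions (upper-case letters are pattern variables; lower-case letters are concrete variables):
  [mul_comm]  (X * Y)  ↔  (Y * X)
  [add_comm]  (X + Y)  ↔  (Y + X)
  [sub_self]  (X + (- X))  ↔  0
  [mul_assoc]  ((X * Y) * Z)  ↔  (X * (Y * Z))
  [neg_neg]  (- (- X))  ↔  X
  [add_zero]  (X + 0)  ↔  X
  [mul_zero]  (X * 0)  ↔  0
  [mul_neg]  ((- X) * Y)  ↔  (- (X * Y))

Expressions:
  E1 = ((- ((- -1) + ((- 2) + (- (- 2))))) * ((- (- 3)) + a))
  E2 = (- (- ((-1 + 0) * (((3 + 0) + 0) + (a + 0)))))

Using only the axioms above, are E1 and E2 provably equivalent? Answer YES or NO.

YES

step 1: neg_neg (→) rewrites (- (- 2)) into 2, now ((- ((- -1) + ((- 2) + 2))) * ((- (- 3)) + a))
step 2: add_comm (→) rewrites ((- 2) + 2) into (2 + (- 2)), now ((- ((- -1) + (2 + (- 2)))) * ((- (- 3)) + a))
step 3: sub_self (→) rewrites (2 + (- 2)) into 0, now ((- ((- -1) + 0)) * ((- (- 3)) + a))
step 4: add_zero (→) rewrites ((- -1) + 0) into (- -1), now ((- (- -1)) * ((- (- 3)) + a))
step 5: neg_neg (→) rewrites (- (- -1)) into -1, now (-1 * ((- (- 3)) + a))
step 6: neg_neg (→) rewrites (- (- 3)) into 3, now (-1 * (3 + a))
step 7: add_zero (←) rewrites 3 into (3 + 0), now (-1 * ((3 + 0) + a))
step 8: add_zero (←) rewrites a into (a + 0), now (-1 * ((3 + 0) + (a + 0)))
step 9: add_zero (←) rewrites 3 into (3 + 0), now (-1 * (((3 + 0) + 0) + (a + 0)))
step 10: add_zero (←) rewrites -1 into (-1 + 0), now ((-1 + 0) * (((3 + 0) + 0) + (a + 0)))
step 11: neg_neg (←) rewrites ((-1 + 0) * (((3 + 0) + 0) + (a + 0))) into (- (- ((-1 + 0) * (((3 + 0) + 0) + (a + 0))))), which is E2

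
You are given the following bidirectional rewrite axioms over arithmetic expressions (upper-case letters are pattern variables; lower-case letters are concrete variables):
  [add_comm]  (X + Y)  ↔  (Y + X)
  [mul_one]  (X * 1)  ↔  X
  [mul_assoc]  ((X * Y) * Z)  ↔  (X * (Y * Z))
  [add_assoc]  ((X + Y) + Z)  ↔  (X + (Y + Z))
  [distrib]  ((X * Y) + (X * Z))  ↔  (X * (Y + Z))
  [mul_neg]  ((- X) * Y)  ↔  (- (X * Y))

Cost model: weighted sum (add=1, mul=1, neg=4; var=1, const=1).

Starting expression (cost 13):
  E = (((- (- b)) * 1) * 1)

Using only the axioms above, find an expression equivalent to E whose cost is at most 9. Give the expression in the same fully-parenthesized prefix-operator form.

1. [mul_one →] ((- (- b)) * 1)  →  (- (- b));  E = ((- (- b)) * 1)
2. [mul_neg →] ((- (- b)) * 1)  →  (- ((- b) * 1))
3. [mul_one →] ((- b) * 1)  →  (- b);  cost 9 ≤ 9, done

(- (- b))   [cost 9]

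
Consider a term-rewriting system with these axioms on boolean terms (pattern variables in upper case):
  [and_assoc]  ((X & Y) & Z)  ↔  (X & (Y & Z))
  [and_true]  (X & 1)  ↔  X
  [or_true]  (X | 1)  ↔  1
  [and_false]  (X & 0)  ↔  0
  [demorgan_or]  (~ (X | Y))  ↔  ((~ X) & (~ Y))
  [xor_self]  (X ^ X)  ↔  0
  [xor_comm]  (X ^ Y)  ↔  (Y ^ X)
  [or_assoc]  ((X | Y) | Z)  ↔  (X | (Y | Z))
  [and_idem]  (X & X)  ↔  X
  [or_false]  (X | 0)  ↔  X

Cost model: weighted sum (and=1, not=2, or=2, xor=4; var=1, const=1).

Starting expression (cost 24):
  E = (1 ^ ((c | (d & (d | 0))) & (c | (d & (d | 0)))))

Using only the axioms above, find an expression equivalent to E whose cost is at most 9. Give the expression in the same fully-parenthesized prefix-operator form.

(1 ^ (c | d))   [cost 9]

step 1: and_idem (→) rewrites ((c | (d & (d | 0))) & (c | (d & (d | 0)))) into (c | (d & (d | 0))), now (1 ^ (c | (d & (d | 0))))
step 2: or_false (→) rewrites (d | 0) into d, now (1 ^ (c | (d & d)))
step 3: and_idem (→) rewrites (d & d) into d, reaching cost 9 (bound 9)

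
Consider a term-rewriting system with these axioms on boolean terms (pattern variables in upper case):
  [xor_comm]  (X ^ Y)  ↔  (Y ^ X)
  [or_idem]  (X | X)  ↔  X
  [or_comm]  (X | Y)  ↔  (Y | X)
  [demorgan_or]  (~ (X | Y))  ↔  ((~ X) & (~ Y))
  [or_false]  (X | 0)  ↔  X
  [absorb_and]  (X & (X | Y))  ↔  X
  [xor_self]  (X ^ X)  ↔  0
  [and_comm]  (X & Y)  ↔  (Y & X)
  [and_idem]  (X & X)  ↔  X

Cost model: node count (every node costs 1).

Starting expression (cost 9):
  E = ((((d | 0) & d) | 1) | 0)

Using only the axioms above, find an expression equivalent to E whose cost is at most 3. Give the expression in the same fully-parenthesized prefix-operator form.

step 1: or_false (→) rewrites ((((d | 0) & d) | 1) | 0) into (((d | 0) & d) | 1)
step 2: or_false (→) rewrites (d | 0) into d, now ((d & d) | 1)
step 3: and_idem (→) rewrites (d & d) into d, reaching cost 3 (bound 3)

(d | 1)   [cost 3]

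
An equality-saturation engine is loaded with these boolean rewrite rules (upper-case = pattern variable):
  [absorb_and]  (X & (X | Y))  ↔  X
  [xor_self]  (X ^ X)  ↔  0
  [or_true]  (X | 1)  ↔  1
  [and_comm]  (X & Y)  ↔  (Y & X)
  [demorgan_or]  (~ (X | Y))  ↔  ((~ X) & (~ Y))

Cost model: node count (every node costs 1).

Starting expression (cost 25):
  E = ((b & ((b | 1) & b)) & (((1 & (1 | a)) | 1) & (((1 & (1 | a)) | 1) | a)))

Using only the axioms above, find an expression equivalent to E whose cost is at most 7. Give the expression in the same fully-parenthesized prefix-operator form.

((b & b) & (1 | 1))   [cost 7]

1. [absorb_and →] (((1 & (1 | a)) | 1) & (((1 & (1 | a)) | 1) | a))  →  ((1 & (1 | a)) | 1);  E = ((b & ((b | 1) & b)) & ((1 & (1 | a)) | 1))
2. [and_comm →] ((b | 1) & b)  →  (b & (b | 1));  E = ((b & (b & (b | 1))) & ((1 & (1 | a)) | 1))
3. [absorb_and →] (1 & (1 | a))  →  1;  E = ((b & (b & (b | 1))) & (1 | 1))
4. [absorb_and →] (b & (b | 1))  →  b;  cost 7 ≤ 7, done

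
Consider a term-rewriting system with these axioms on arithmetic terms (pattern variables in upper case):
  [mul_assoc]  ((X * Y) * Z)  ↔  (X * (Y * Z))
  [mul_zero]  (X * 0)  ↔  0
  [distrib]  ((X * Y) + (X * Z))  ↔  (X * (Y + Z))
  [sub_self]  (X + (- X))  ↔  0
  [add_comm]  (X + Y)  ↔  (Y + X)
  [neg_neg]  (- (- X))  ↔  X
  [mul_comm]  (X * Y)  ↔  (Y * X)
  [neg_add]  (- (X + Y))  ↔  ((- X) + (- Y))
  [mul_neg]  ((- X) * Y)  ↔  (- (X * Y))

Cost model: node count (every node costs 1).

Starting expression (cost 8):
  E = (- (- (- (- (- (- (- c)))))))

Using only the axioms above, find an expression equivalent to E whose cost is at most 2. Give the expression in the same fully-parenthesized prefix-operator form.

(- c)   [cost 2]

step 1: neg_neg (→) rewrites (- (- (- (- (- (- c)))))) into (- (- (- (- c)))), now (- (- (- (- (- c)))))
step 2: neg_neg (→) rewrites (- (- (- c))) into (- c), now (- (- (- c)))
step 3: neg_neg (→) rewrites (- (- c)) into c, reaching cost 2 (bound 2)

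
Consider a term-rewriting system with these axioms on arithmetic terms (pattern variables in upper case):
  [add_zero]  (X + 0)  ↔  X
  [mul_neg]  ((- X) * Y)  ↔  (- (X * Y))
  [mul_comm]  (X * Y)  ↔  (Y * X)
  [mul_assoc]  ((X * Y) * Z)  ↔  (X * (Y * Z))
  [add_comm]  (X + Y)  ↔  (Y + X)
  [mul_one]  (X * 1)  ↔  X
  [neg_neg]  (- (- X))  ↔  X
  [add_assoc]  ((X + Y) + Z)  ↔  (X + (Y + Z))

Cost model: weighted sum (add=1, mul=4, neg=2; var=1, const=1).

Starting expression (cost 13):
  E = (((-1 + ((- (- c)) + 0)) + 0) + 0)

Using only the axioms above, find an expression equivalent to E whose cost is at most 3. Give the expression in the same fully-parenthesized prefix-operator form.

(1) ((- (- c)) + 0)  =[add_zero →]=  (- (- c))    ⊢ (((-1 + (- (- c))) + 0) + 0)
(2) ((-1 + (- (- c))) + 0)  =[add_zero →]=  (-1 + (- (- c)))    ⊢ ((-1 + (- (- c))) + 0)
(3) (- (- c))  =[neg_neg →]=  c    ⊢ ((-1 + c) + 0)
(4) ((-1 + c) + 0)  =[add_zero →]=  (-1 + c)    ⊢ cost 3, within 3

(-1 + c)   [cost 3]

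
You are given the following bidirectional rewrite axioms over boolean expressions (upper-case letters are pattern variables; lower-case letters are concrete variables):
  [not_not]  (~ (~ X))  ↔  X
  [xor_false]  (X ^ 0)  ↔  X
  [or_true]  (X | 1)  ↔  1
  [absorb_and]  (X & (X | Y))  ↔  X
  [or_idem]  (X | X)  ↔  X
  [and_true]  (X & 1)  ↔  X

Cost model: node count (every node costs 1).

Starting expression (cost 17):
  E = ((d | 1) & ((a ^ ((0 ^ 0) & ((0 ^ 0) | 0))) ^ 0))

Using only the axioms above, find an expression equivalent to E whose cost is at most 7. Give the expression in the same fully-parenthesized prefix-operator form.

((d | 1) & (a ^ 0))   [cost 7]

step 1: absorb_and (→) rewrites ((0 ^ 0) & ((0 ^ 0) | 0)) into (0 ^ 0), now ((d | 1) & ((a ^ (0 ^ 0)) ^ 0))
step 2: xor_false (→) rewrites ((a ^ (0 ^ 0)) ^ 0) into (a ^ (0 ^ 0)), now ((d | 1) & (a ^ (0 ^ 0)))
step 3: xor_false (→) rewrites (0 ^ 0) into 0, reaching cost 7 (bound 7)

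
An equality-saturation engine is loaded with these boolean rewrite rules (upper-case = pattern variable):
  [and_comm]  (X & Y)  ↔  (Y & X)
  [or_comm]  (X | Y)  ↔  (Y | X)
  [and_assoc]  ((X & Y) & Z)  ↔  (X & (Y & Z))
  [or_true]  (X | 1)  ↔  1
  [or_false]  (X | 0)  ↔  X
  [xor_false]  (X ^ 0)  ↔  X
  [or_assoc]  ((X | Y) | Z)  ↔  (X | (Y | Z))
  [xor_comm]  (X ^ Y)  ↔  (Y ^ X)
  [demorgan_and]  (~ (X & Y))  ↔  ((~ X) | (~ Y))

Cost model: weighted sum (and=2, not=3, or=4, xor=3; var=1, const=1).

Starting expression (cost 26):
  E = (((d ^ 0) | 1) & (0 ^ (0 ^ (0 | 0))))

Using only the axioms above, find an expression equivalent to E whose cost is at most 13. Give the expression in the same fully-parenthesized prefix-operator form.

((d | 1) & (0 ^ 0))   [cost 13]

1. [xor_false →] (d ^ 0)  →  d;  E = ((d | 1) & (0 ^ (0 ^ (0 | 0))))
2. [or_false →] (0 | 0)  →  0;  E = ((d | 1) & (0 ^ (0 ^ 0)))
3. [xor_false →] (0 ^ 0)  →  0;  cost 13 ≤ 13, done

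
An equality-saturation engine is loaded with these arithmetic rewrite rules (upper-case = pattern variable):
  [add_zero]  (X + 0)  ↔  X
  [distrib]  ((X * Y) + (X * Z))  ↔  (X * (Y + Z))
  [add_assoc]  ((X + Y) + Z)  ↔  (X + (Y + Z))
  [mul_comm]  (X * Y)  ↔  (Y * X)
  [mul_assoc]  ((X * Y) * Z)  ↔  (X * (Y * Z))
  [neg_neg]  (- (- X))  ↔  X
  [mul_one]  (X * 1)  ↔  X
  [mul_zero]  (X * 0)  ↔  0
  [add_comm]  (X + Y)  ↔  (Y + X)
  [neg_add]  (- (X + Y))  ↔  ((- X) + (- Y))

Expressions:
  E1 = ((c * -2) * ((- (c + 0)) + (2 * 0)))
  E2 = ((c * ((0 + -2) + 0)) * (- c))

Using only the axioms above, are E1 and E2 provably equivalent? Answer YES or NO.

step 1: mul_zero (→) rewrites (2 * 0) into 0, now ((c * -2) * ((- (c + 0)) + 0))
step 2: add_zero (→) rewrites (c + 0) into c, now ((c * -2) * ((- c) + 0))
step 3: add_zero (→) rewrites ((- c) + 0) into (- c), now ((c * -2) * (- c))
step 4: add_zero (←) rewrites -2 into (-2 + 0), now ((c * (-2 + 0)) * (- c))
step 5: add_zero (←) rewrites (-2 + 0) into ((-2 + 0) + 0), now ((c * ((-2 + 0) + 0)) * (- c))
step 6: add_comm (→) rewrites (-2 + 0) into (0 + -2), which is E2

YES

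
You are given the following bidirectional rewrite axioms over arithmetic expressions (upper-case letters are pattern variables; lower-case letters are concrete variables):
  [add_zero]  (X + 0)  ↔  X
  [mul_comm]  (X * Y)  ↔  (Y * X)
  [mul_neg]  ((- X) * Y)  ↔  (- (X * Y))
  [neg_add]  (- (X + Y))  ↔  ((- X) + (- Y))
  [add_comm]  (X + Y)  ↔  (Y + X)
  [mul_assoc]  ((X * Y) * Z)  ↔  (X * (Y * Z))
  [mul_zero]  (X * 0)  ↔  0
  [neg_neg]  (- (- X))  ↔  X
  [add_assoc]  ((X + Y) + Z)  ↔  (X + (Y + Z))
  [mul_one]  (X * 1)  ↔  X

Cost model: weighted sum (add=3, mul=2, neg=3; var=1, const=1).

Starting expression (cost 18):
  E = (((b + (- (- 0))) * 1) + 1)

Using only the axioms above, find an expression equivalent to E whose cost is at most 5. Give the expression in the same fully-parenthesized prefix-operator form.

step 1: neg_neg (→) rewrites (- (- 0)) into 0, now (((b + 0) * 1) + 1)
step 2: mul_one (→) rewrites ((b + 0) * 1) into (b + 0), now ((b + 0) + 1)
step 3: add_zero (→) rewrites (b + 0) into b, reaching cost 5 (bound 5)

(b + 1)   [cost 5]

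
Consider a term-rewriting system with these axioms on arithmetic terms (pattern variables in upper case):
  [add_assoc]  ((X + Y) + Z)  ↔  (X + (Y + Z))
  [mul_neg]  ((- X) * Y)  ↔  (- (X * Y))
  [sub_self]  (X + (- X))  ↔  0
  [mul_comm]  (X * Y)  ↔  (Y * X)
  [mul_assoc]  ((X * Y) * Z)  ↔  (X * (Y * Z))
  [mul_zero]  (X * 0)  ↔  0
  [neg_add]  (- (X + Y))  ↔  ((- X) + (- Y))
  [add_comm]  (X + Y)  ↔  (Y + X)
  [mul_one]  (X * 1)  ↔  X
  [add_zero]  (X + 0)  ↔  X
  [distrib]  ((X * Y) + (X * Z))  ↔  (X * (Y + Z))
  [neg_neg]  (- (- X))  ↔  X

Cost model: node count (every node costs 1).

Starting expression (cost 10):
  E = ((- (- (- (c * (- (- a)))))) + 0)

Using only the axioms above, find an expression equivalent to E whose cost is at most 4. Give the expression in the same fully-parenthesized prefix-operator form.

(1) (- (- a))  =[neg_neg →]=  a    ⊢ ((- (- (- (c * a)))) + 0)
(2) (- (- (c * a)))  =[neg_neg →]=  (c * a)    ⊢ ((- (c * a)) + 0)
(3) ((- (c * a)) + 0)  =[add_zero →]=  (- (c * a))    ⊢ cost 4, within 4

(- (c * a))   [cost 4]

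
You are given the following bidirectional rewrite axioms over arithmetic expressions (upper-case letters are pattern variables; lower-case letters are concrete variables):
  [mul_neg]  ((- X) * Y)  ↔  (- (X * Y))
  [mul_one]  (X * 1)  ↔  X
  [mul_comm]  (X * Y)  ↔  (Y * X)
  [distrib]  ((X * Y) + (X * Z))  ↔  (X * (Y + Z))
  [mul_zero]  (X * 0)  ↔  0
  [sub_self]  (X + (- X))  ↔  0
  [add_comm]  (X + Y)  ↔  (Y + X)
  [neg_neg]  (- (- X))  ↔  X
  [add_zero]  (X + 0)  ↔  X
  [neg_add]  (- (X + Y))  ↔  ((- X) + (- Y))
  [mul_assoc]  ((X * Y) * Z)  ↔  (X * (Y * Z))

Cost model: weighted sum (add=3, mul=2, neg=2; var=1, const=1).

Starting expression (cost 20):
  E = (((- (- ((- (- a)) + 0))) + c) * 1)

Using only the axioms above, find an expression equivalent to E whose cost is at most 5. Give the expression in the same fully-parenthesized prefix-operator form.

(a + c)   [cost 5]

step 1: neg_neg (→) rewrites (- (- a)) into a, now (((- (- (a + 0))) + c) * 1)
step 2: mul_one (→) rewrites (((- (- (a + 0))) + c) * 1) into ((- (- (a + 0))) + c)
step 3: add_zero (→) rewrites (a + 0) into a, now ((- (- a)) + c)
step 4: neg_neg (→) rewrites (- (- a)) into a, reaching cost 5 (bound 5)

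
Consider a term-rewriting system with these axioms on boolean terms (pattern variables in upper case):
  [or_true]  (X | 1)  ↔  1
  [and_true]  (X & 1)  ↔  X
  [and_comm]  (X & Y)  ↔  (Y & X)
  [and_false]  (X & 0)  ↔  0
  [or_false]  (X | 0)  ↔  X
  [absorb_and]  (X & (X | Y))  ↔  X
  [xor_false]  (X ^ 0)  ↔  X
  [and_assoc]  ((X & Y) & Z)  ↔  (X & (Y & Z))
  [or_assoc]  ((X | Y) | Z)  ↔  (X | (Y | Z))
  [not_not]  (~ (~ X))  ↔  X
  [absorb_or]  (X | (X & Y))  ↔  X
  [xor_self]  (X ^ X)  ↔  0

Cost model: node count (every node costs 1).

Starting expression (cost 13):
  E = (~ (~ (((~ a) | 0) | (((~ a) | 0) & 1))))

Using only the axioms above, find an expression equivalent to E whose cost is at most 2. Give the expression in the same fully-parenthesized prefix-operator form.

(~ a)   [cost 2]

step 1: absorb_or (→) rewrites (((~ a) | 0) | (((~ a) | 0) & 1)) into ((~ a) | 0), now (~ (~ ((~ a) | 0)))
step 2: or_false (→) rewrites ((~ a) | 0) into (~ a), now (~ (~ (~ a)))
step 3: not_not (→) rewrites (~ (~ a)) into a, reaching cost 2 (bound 2)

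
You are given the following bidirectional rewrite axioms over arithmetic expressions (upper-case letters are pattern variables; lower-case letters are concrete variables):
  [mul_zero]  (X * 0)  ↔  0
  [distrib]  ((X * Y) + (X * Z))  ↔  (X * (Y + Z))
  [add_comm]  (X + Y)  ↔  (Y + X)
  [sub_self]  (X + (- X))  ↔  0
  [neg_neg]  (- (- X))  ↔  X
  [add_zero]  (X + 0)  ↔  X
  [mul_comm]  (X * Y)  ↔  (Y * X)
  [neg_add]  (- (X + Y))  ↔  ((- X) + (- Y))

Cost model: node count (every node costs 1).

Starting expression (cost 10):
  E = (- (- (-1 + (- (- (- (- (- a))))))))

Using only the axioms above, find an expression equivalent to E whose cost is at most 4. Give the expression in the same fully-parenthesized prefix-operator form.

(-1 + (- a))   [cost 4]

step 1: neg_neg (→) rewrites (- (- (-1 + (- (- (- (- (- a)))))))) into (-1 + (- (- (- (- (- a))))))
step 2: neg_neg (→) rewrites (- (- (- (- a)))) into (- (- a)), now (-1 + (- (- (- a))))
step 3: neg_neg (→) rewrites (- (- a)) into a, reaching cost 4 (bound 4)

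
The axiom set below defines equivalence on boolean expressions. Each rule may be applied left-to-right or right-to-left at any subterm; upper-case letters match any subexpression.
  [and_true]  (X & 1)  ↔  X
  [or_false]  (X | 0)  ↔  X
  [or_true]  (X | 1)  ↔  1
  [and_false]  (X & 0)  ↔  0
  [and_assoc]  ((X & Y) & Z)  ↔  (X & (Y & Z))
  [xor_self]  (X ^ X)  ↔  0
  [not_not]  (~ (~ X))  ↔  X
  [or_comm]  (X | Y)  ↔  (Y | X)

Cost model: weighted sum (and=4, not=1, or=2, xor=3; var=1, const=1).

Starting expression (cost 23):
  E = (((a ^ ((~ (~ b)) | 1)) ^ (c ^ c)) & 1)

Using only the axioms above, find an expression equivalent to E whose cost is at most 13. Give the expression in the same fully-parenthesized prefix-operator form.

((a ^ 1) ^ (c ^ c))   [cost 13]

1. [not_not →] (~ (~ b))  →  b;  E = (((a ^ (b | 1)) ^ (c ^ c)) & 1)
2. [or_true →] (b | 1)  →  1;  E = (((a ^ 1) ^ (c ^ c)) & 1)
3. [and_true →] (((a ^ 1) ^ (c ^ c)) & 1)  →  ((a ^ 1) ^ (c ^ c));  cost 13 ≤ 13, done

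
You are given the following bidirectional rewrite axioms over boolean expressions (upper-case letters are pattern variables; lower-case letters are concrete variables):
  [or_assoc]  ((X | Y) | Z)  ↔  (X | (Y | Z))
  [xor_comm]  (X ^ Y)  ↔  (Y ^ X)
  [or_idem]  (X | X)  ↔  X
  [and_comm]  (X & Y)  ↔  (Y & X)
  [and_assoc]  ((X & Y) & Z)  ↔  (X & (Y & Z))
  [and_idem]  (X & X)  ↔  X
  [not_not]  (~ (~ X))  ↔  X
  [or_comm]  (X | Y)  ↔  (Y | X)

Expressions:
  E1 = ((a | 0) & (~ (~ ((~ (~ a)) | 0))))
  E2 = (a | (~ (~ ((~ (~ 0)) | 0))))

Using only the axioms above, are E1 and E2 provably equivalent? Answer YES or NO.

YES

1. [not_not →] (~ (~ a))  →  a;  E1 = ((a | 0) & (~ (~ (a | 0))))
2. [not_not →] (~ (~ (a | 0)))  →  (a | 0);  E1 = ((a | 0) & (a | 0))
3. [and_idem →] ((a | 0) & (a | 0))  →  (a | 0)
4. [not_not ←] 0  →  (~ (~ 0));  E1 = (a | (~ (~ 0)))
5. [or_idem ←] 0  →  (0 | 0);  E1 = (a | (~ (~ (0 | 0))))
6. [not_not ←] 0  →  (~ (~ 0));  this is E2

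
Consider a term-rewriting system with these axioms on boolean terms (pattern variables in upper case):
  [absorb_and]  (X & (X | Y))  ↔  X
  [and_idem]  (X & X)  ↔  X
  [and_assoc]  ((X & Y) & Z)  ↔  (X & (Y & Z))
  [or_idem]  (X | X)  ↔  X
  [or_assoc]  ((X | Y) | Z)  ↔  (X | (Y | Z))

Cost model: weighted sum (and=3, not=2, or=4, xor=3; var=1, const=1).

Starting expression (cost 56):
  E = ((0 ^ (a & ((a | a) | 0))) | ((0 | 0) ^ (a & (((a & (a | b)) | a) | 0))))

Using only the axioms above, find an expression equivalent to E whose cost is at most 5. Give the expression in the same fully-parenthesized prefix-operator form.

step 1: absorb_and (→) rewrites (a & (a | b)) into a, now ((0 ^ (a & ((a | a) | 0))) | ((0 | 0) ^ (a & ((a | a) | 0))))
step 2: or_idem (→) rewrites (0 | 0) into 0, now ((0 ^ (a & ((a | a) | 0))) | (0 ^ (a & ((a | a) | 0))))
step 3: or_idem (→) rewrites ((0 ^ (a & ((a | a) | 0))) | (0 ^ (a & ((a | a) | 0)))) into (0 ^ (a & ((a | a) | 0)))
step 4: or_idem (→) rewrites (a | a) into a, now (0 ^ (a & (a | 0)))
step 5: absorb_and (→) rewrites (a & (a | 0)) into a, reaching cost 5 (bound 5)

(0 ^ a)   [cost 5]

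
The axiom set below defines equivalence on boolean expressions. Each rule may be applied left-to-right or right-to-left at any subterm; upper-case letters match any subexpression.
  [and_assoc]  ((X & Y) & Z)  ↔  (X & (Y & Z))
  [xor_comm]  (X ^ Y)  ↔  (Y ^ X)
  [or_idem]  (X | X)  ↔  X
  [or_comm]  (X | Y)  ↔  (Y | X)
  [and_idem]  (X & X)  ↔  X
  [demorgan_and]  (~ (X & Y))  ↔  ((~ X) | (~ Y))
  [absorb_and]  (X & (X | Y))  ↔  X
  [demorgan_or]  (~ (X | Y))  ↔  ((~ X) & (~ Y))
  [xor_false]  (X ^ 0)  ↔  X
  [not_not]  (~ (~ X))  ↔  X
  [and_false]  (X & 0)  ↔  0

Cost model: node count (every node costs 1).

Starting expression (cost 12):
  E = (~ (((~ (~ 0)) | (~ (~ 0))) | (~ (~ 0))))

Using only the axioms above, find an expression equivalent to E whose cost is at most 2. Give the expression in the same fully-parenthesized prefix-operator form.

(1) ((~ (~ 0)) | (~ (~ 0)))  =[or_idem →]=  (~ (~ 0))    ⊢ (~ ((~ (~ 0)) | (~ (~ 0))))
(2) ((~ (~ 0)) | (~ (~ 0)))  =[or_idem →]=  (~ (~ 0))    ⊢ (~ (~ (~ 0)))
(3) (~ (~ (~ 0)))  =[not_not →]=  (~ 0)    ⊢ cost 2, within 2

(~ 0)   [cost 2]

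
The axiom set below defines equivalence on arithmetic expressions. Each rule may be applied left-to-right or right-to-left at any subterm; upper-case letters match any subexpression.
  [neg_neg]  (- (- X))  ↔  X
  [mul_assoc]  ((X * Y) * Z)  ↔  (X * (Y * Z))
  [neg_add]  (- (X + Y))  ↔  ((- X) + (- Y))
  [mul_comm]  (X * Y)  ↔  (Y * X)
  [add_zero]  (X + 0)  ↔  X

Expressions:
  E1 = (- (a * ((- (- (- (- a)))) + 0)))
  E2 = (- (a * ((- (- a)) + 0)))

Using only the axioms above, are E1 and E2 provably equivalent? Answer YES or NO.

(1) (- (- a))  =[neg_neg →]=  a    ⊢ E2

YES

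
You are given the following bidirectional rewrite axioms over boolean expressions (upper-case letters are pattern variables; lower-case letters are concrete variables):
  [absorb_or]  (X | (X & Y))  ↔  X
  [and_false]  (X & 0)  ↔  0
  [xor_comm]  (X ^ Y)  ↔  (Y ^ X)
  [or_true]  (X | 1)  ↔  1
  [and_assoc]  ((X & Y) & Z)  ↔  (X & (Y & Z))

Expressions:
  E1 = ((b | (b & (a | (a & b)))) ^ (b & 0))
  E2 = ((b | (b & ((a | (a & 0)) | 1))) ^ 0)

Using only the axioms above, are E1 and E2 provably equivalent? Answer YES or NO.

YES

1. [absorb_or →] (a | (a & b))  →  a;  E1 = ((b | (b & a)) ^ (b & 0))
2. [absorb_or →] (b | (b & a))  →  b;  E1 = (b ^ (b & 0))
3. [and_false →] (b & 0)  →  0;  E1 = (b ^ 0)
4. [absorb_or ←] b  →  (b | (b & 1));  E1 = ((b | (b & 1)) ^ 0)
5. [or_true ←] 1  →  (a | 1);  E1 = ((b | (b & (a | 1))) ^ 0)
6. [absorb_or ←] a  →  (a | (a & 0));  this is E2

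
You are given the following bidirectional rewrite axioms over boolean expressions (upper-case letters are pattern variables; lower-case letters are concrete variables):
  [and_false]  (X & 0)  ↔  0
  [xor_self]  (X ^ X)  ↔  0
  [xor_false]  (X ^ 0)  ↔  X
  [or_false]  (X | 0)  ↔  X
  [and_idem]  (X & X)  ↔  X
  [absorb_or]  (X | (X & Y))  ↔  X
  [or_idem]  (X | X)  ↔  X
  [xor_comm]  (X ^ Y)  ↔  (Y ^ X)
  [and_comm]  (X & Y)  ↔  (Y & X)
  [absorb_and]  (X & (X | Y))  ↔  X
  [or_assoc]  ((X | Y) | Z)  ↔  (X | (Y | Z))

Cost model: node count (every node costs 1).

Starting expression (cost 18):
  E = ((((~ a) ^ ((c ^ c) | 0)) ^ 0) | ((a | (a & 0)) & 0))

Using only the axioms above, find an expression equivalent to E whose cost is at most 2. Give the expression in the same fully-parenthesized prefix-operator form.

(~ a)   [cost 2]

(1) (c ^ c)  =[xor_self →]=  0    ⊢ ((((~ a) ^ (0 | 0)) ^ 0) | ((a | (a & 0)) & 0))
(2) (0 | 0)  =[or_idem →]=  0    ⊢ ((((~ a) ^ 0) ^ 0) | ((a | (a & 0)) & 0))
(3) (a | (a & 0))  =[absorb_or →]=  a    ⊢ ((((~ a) ^ 0) ^ 0) | (a & 0))
(4) (a & 0)  =[and_false →]=  0    ⊢ ((((~ a) ^ 0) ^ 0) | 0)
(5) ((~ a) ^ 0)  =[xor_false →]=  (~ a)    ⊢ (((~ a) ^ 0) | 0)
(6) ((~ a) ^ 0)  =[xor_false →]=  (~ a)    ⊢ ((~ a) | 0)
(7) ((~ a) | 0)  =[or_false →]=  (~ a)    ⊢ cost 2, within 2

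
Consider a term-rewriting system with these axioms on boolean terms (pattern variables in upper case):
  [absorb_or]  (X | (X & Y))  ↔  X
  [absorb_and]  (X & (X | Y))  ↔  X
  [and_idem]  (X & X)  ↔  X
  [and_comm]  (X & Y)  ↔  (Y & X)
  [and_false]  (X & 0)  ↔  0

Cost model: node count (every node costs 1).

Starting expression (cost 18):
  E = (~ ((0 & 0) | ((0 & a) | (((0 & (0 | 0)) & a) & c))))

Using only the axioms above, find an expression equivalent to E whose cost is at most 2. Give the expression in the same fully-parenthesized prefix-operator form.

step 1: absorb_and (→) rewrites (0 & (0 | 0)) into 0, now (~ ((0 & 0) | ((0 & a) | ((0 & a) & c))))
step 2: absorb_or (→) rewrites ((0 & a) | ((0 & a) & c)) into (0 & a), now (~ ((0 & 0) | (0 & a)))
step 3: and_idem (→) rewrites (0 & 0) into 0, now (~ (0 | (0 & a)))
step 4: absorb_or (→) rewrites (0 | (0 & a)) into 0, reaching cost 2 (bound 2)

(~ 0)   [cost 2]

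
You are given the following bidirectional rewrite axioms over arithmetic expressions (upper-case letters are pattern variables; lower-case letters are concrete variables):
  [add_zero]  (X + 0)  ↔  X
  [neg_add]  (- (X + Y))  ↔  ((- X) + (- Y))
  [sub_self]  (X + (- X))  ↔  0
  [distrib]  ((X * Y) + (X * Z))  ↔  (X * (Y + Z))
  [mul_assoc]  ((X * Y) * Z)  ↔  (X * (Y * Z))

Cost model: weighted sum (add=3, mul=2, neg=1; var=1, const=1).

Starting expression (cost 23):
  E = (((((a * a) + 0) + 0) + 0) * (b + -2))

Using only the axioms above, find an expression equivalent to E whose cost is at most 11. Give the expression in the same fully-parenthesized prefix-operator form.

((a * a) * (b + -2))   [cost 11]

step 1: add_zero (→) rewrites (((a * a) + 0) + 0) into ((a * a) + 0), now ((((a * a) + 0) + 0) * (b + -2))
step 2: add_zero (→) rewrites ((a * a) + 0) into (a * a), now (((a * a) + 0) * (b + -2))
step 3: add_zero (→) rewrites ((a * a) + 0) into (a * a), reaching cost 11 (bound 11)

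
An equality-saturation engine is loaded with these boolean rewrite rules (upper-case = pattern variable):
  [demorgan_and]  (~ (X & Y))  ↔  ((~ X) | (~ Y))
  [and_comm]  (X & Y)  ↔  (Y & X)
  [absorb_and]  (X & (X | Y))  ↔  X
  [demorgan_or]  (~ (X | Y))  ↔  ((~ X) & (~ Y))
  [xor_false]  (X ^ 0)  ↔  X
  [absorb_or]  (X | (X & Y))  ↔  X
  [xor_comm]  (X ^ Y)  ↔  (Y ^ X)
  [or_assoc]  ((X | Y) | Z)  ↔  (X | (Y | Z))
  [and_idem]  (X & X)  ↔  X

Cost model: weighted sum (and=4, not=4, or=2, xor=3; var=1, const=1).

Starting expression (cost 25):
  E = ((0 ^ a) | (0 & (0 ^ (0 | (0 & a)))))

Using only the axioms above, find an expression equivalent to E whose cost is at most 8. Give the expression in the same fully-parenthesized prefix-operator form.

1. [absorb_or →] (0 | (0 & a))  →  0;  E = ((0 ^ a) | (0 & (0 ^ 0)))
2. [xor_false →] (0 ^ 0)  →  0;  E = ((0 ^ a) | (0 & 0))
3. [and_idem →] (0 & 0)  →  0;  cost 8 ≤ 8, done

((0 ^ a) | 0)   [cost 8]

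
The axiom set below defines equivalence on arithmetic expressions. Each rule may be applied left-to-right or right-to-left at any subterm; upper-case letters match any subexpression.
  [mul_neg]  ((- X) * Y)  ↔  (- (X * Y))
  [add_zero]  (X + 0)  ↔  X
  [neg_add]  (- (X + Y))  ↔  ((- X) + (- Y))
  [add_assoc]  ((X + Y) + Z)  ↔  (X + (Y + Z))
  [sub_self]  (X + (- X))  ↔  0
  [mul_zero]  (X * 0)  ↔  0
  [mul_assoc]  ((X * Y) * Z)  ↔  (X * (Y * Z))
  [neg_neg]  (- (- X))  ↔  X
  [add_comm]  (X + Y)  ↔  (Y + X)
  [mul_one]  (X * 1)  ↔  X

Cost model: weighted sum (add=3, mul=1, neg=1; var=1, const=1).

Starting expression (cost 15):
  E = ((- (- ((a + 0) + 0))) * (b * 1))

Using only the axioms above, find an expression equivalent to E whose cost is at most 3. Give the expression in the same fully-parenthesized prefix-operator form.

1. [add_zero →] (a + 0)  →  a;  E = ((- (- (a + 0))) * (b * 1))
2. [neg_neg →] (- (- (a + 0)))  →  (a + 0);  E = ((a + 0) * (b * 1))
3. [mul_one →] (b * 1)  →  b;  E = ((a + 0) * b)
4. [add_zero →] (a + 0)  →  a;  cost 3 ≤ 3, done

(a * b)   [cost 3]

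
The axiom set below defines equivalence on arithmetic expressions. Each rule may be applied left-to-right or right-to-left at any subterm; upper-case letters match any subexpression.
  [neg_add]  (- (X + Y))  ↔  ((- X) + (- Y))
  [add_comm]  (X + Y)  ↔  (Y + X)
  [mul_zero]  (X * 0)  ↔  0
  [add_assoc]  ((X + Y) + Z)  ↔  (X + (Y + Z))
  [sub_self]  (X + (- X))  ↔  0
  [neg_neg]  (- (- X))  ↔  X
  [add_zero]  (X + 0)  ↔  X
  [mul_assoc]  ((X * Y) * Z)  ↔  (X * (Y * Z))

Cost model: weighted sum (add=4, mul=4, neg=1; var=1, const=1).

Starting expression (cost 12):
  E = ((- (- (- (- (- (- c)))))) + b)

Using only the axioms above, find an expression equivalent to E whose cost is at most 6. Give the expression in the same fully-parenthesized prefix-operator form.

(c + b)   [cost 6]

1. [neg_neg →] (- (- (- (- (- (- c))))))  →  (- (- (- (- c))));  E = ((- (- (- (- c)))) + b)
2. [neg_neg →] (- (- (- (- c))))  →  (- (- c));  E = ((- (- c)) + b)
3. [neg_neg →] (- (- c))  →  c;  cost 6 ≤ 6, done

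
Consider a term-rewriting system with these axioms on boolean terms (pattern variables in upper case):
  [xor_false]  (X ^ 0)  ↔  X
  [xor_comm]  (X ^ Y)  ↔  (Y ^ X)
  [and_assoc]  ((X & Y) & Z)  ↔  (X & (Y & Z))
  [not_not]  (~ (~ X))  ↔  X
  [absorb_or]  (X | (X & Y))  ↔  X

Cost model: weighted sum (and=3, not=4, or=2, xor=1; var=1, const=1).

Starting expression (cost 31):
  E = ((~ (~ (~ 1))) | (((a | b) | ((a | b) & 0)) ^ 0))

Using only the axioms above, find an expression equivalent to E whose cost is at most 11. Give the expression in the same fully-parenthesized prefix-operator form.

1. [absorb_or →] ((a | b) | ((a | b) & 0))  →  (a | b);  E = ((~ (~ (~ 1))) | ((a | b) ^ 0))
2. [xor_false →] ((a | b) ^ 0)  →  (a | b);  E = ((~ (~ (~ 1))) | (a | b))
3. [not_not →] (~ (~ 1))  →  1;  cost 11 ≤ 11, done

((~ 1) | (a | b))   [cost 11]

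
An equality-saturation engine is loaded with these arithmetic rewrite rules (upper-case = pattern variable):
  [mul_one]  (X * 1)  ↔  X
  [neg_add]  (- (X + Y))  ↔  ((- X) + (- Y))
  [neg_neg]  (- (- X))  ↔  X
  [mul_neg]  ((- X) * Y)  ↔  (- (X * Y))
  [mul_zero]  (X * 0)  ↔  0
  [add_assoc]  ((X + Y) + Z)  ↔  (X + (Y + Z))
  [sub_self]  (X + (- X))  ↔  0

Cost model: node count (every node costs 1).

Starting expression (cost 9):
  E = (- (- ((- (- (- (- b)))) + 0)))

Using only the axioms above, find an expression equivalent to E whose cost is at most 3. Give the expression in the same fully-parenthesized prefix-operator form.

step 1: neg_neg (→) rewrites (- (- ((- (- (- (- b)))) + 0))) into ((- (- (- (- b)))) + 0)
step 2: neg_neg (→) rewrites (- (- b)) into b, now ((- (- b)) + 0)
step 3: neg_neg (→) rewrites (- (- b)) into b, reaching cost 3 (bound 3)

(b + 0)   [cost 3]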